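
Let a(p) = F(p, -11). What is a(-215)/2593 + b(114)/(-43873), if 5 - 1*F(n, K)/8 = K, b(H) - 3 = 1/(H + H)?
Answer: 1278613427/25937893092 ≈ 0.049295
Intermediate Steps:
b(H) = 3 + 1/(2*H) (b(H) = 3 + 1/(H + H) = 3 + 1/(2*H))
F(n, K) = 40 - 8*K
a(p) = 128 (a(p) = 40 - 8*(-11) = 40 + 88 = 128)
a(-215)/2593 + b(114)/(-43873) = 128/2593 + (3 + (½)/114)/(-43873) = 128*(1/2593) + (3 + (½)*(1/114))*(-1/43873) = 128/2593 + (3 + 1/228)*(-1/43873) = 128/2593 + (685/228)*(-1/43873) = 128/2593 - 685/10003044 = 1278613427/25937893092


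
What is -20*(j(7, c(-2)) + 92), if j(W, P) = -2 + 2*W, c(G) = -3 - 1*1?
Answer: -2080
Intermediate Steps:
c(G) = -4 (c(G) = -3 - 1 = -4)
-20*(j(7, c(-2)) + 92) = -20*((-2 + 2*7) + 92) = -20*((-2 + 14) + 92) = -20*(12 + 92) = -20*104 = -2080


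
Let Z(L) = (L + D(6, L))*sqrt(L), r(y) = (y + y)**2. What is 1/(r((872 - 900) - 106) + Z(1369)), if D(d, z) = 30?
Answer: 1/123587 ≈ 8.0915e-6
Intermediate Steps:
r(y) = 4*y**2 (r(y) = (2*y)**2 = 4*y**2)
Z(L) = sqrt(L)*(30 + L) (Z(L) = (L + 30)*sqrt(L) = (30 + L)*sqrt(L) = sqrt(L)*(30 + L))
1/(r((872 - 900) - 106) + Z(1369)) = 1/(4*((872 - 900) - 106)**2 + sqrt(1369)*(30 + 1369)) = 1/(4*(-28 - 106)**2 + 37*1399) = 1/(4*(-134)**2 + 51763) = 1/(4*17956 + 51763) = 1/(71824 + 51763) = 1/123587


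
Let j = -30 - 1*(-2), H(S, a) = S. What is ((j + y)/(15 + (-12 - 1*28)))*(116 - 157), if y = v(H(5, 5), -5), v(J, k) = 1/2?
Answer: -451/10 ≈ -45.100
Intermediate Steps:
v(J, k) = ½
y = ½ ≈ 0.50000
j = -28 (j = -30 + 2 = -28)
((j + y)/(15 + (-12 - 1*28)))*(116 - 157) = ((-28 + ½)/(15 + (-12 - 1*28)))*(116 - 157) = -55/(2*(15 + (-12 - 28)))*(-41) = -55/(2*(15 - 40))*(-41) = -55/2/(-25)*(-41) = -55/2*(-1/25)*(-41) = (11/10)*(-41) = -451/10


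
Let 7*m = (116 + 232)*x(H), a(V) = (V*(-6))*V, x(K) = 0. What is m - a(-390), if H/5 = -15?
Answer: 912600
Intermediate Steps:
H = -75 (H = 5*(-15) = -75)
a(V) = -6*V² (a(V) = (-6*V)*V = -6*V²)
m = 0 (m = ((116 + 232)*0)/7 = (348*0)/7 = (⅐)*0 = 0)
m - a(-390) = 0 - (-6)*(-390)² = 0 - (-6)*152100 = 0 - 1*(-912600) = 0 + 912600 = 912600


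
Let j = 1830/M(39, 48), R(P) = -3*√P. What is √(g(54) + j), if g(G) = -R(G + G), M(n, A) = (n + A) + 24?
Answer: √(22570 + 24642*√3)/37 ≈ 6.9039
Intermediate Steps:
M(n, A) = 24 + A + n (M(n, A) = (A + n) + 24 = 24 + A + n)
g(G) = 3*√2*√G (g(G) = -(-3)*√(G + G) = -(-3)*√(2*G) = -(-3)*√2*√G = 3*√2*√G)
j = 610/37 (j = 1830/(24 + 48 + 39) = 1830/111 = 1830*(1/111) = 610/37 ≈ 16.486)
√(g(54) + j) = √(3*√2*√54 + 610/37) = √(3*√2*(3*√6) + 610/37) = √(18*√3 + 610/37) = √(610/37 + 18*√3)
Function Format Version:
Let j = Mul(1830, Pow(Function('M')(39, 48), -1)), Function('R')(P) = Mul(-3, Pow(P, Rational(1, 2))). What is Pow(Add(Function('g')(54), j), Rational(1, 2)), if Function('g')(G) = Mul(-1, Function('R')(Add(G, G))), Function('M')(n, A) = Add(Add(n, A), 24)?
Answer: Mul(Rational(1, 37), Pow(Add(22570, Mul(24642, Pow(3, Rational(1, 2)))), Rational(1, 2))) ≈ 6.9039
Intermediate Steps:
Function('M')(n, A) = Add(24, A, n) (Function('M')(n, A) = Add(Add(A, n), 24) = Add(24, A, n))
Function('g')(G) = Mul(3, Pow(2, Rational(1, 2)), Pow(G, Rational(1, 2))) (Function('g')(G) = Mul(-1, Mul(-3, Pow(Add(G, G), Rational(1, 2)))) = Mul(-1, Mul(-3, Pow(Mul(2, G), Rational(1, 2)))) = Mul(-1, Mul(-3, Mul(Pow(2, Rational(1, 2)), Pow(G, Rational(1, 2))))) = Mul(-1, Mul(-3, Pow(2, Rational(1, 2)), Pow(G, Rational(1, 2)))) = Mul(3, Pow(2, Rational(1, 2)), Pow(G, Rational(1, 2))))
j = Rational(610, 37) (j = Mul(1830, Pow(Add(24, 48, 39), -1)) = Mul(1830, Pow(111, -1)) = Mul(1830, Rational(1, 111)) = Rational(610, 37) ≈ 16.486)
Pow(Add(Function('g')(54), j), Rational(1, 2)) = Pow(Add(Mul(3, Pow(2, Rational(1, 2)), Pow(54, Rational(1, 2))), Rational(610, 37)), Rational(1, 2)) = Pow(Add(Mul(3, Pow(2, Rational(1, 2)), Mul(3, Pow(6, Rational(1, 2)))), Rational(610, 37)), Rational(1, 2)) = Pow(Add(Mul(18, Pow(3, Rational(1, 2))), Rational(610, 37)), Rational(1, 2)) = Pow(Add(Rational(610, 37), Mul(18, Pow(3, Rational(1, 2)))), Rational(1, 2))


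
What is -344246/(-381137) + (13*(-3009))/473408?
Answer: 11389221103/13879484992 ≈ 0.82058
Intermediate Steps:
-344246/(-381137) + (13*(-3009))/473408 = -344246*(-1/381137) - 39117*1/473408 = 344246/381137 - 3009/36416 = 11389221103/13879484992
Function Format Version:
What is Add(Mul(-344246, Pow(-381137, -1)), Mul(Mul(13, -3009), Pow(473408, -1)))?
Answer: Rational(11389221103, 13879484992) ≈ 0.82058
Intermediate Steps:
Add(Mul(-344246, Pow(-381137, -1)), Mul(Mul(13, -3009), Pow(473408, -1))) = Add(Mul(-344246, Rational(-1, 381137)), Mul(-39117, Rational(1, 473408))) = Add(Rational(344246, 381137), Rational(-3009, 36416)) = Rational(11389221103, 13879484992)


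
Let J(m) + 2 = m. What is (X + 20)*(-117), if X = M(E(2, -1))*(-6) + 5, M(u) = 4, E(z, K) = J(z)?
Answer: -117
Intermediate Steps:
J(m) = -2 + m
E(z, K) = -2 + z
X = -19 (X = 4*(-6) + 5 = -24 + 5 = -19)
(X + 20)*(-117) = (-19 + 20)*(-117) = 1*(-117) = -117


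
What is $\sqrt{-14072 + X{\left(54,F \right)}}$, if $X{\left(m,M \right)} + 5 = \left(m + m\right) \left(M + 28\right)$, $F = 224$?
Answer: $\sqrt{13139} \approx 114.63$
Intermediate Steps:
$X{\left(m,M \right)} = -5 + 2 m \left(28 + M\right)$ ($X{\left(m,M \right)} = -5 + \left(m + m\right) \left(M + 28\right) = -5 + 2 m \left(28 + M\right)$)
$\sqrt{-14072 + X{\left(54,F \right)}} = \sqrt{-14072 + \left(-5 + 56 \cdot 54 + 2 \cdot 224 \cdot 54\right)} = \sqrt{-14072 + \left(-5 + 3024 + 24192\right)} = \sqrt{-14072 + 27211} = \sqrt{13139}$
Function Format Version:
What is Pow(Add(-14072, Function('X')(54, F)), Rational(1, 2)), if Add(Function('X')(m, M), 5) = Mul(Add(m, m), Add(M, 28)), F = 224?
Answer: Pow(13139, Rational(1, 2)) ≈ 114.63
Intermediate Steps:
Function('X')(m, M) = Add(-5, Mul(2, m, Add(28, M))) (Function('X')(m, M) = Add(-5, Mul(Add(m, m), Add(M, 28))) = Add(-5, Mul(Mul(2, m), Add(28, M))) = Add(-5, Mul(2, m, Add(28, M))))
Pow(Add(-14072, Function('X')(54, F)), Rational(1, 2)) = Pow(Add(-14072, Add(-5, Mul(56, 54), Mul(2, 224, 54))), Rational(1, 2)) = Pow(Add(-14072, Add(-5, 3024, 24192)), Rational(1, 2)) = Pow(Add(-14072, 27211), Rational(1, 2)) = Pow(13139, Rational(1, 2))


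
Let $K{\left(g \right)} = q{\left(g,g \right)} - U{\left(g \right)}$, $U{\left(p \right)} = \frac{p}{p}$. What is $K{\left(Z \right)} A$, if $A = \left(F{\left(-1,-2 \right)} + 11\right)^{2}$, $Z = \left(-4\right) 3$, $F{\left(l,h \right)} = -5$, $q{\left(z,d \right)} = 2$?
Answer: $36$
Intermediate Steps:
$U{\left(p \right)} = 1$
$Z = -12$
$K{\left(g \right)} = 1$ ($K{\left(g \right)} = 2 - 1 = 1$)
$A = 36$ ($A = \left(-5 + 11\right)^{2} = 6^{2} = 36$)
$K{\left(Z \right)} A = 1 \cdot 36 = 36$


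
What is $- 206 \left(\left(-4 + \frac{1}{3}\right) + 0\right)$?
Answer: $\frac{2266}{3} \approx 755.33$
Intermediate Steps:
$- 206 \left(\left(-4 + \frac{1}{3}\right) + 0\right) = - 206 \left(- \frac{11}{3} + 0\right) = \left(-206\right) \left(- \frac{11}{3}\right) = \frac{2266}{3}$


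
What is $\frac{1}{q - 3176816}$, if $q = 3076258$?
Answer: $- \frac{1}{100558} \approx -9.9445 \cdot 10^{-6}$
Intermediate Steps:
$\frac{1}{q - 3176816} = \frac{1}{3076258 - 3176816} = \frac{1}{-100558} = - \frac{1}{100558}$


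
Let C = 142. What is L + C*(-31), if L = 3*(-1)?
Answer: -4405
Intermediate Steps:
L = -3
L + C*(-31) = -3 + 142*(-31) = -3 - 4402 = -4405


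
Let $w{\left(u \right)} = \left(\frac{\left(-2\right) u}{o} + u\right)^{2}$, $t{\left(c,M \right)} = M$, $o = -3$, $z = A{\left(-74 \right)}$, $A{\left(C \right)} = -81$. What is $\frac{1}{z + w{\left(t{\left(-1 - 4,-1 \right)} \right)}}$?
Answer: $- \frac{9}{704} \approx -0.012784$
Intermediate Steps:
$z = -81$
$w{\left(u \right)} = \frac{25 u^{2}}{9}$ ($w{\left(u \right)} = \left(\frac{\left(-2\right) u}{-3} + u\right)^{2} = \left(- 2 u \left(- \frac{1}{3}\right) + u\right)^{2} = \left(\frac{2 u}{3} + u\right)^{2} = \left(\frac{5 u}{3}\right)^{2} = \frac{25 u^{2}}{9}$)
$\frac{1}{z + w{\left(t{\left(-1 - 4,-1 \right)} \right)}} = \frac{1}{-81 + \frac{25 \left(-1\right)^{2}}{9}} = \frac{1}{-81 + \frac{25}{9} \cdot 1} = \frac{1}{-81 + \frac{25}{9}} = \frac{1}{- \frac{704}{9}} = - \frac{9}{704}$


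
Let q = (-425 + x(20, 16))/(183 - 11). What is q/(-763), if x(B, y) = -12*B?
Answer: 95/18748 ≈ 0.0050672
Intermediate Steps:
q = -665/172 (q = (-425 - 12*20)/(183 - 11) = (-425 - 240)/172 = -665*1/172 = -665/172 ≈ -3.8663)
q/(-763) = -665/172/(-763) = -665/172*(-1/763) = 95/18748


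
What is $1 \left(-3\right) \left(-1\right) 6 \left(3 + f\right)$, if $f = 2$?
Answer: $90$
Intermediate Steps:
$1 \left(-3\right) \left(-1\right) 6 \left(3 + f\right) = 1 \left(-3\right) \left(-1\right) 6 \left(3 + 2\right) = - 3 \left(\left(-6\right) 5\right) = \left(-3\right) \left(-30\right) = 90$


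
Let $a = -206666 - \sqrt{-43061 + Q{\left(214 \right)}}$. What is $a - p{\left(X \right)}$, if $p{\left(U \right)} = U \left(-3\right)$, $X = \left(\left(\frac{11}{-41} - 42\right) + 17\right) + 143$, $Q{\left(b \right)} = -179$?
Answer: $- \frac{8458825}{41} - 2 i \sqrt{10810} \approx -2.0631 \cdot 10^{5} - 207.94 i$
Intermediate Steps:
$X = \frac{4827}{41}$ ($X = \left(\left(11 \left(- \frac{1}{41}\right) - 42\right) + 17\right) + 143 = \left(\left(- \frac{11}{41} - 42\right) + 17\right) + 143 = \left(- \frac{1733}{41} + 17\right) + 143 = - \frac{1036}{41} + 143 = \frac{4827}{41} \approx 117.73$)
$p{\left(U \right)} = - 3 U$
$a = -206666 - 2 i \sqrt{10810}$ ($a = -206666 - \sqrt{-43061 - 179} = -206666 - \sqrt{-43240} = -206666 - 2 i \sqrt{10810} \approx -2.0667 \cdot 10^{5} - 207.94 i$)
$a - p{\left(X \right)} = \left(-206666 - 2 i \sqrt{10810}\right) - \left(-3\right) \frac{4827}{41} = \left(-206666 - 2 i \sqrt{10810}\right) - - \frac{14481}{41} = \left(-206666 - 2 i \sqrt{10810}\right) + \frac{14481}{41} = - \frac{8458825}{41} - 2 i \sqrt{10810}$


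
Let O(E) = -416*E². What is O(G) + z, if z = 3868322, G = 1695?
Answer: -1191310078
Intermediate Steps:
O(G) + z = -416*1695² + 3868322 = -416*2873025 + 3868322 = -1195178400 + 3868322 = -1191310078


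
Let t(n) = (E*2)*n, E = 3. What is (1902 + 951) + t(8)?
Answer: 2901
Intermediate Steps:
t(n) = 6*n (t(n) = (3*2)*n = 6*n)
(1902 + 951) + t(8) = (1902 + 951) + 6*8 = 2853 + 48 = 2901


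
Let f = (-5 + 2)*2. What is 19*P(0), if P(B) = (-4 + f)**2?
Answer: 1900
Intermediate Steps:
f = -6 (f = -3*2 = -6)
P(B) = 100 (P(B) = (-4 - 6)**2 = (-10)**2 = 100)
19*P(0) = 19*100 = 1900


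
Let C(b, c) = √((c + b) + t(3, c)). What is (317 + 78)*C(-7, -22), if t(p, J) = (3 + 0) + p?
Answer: 395*I*√23 ≈ 1894.4*I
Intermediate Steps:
t(p, J) = 3 + p
C(b, c) = √(6 + b + c) (C(b, c) = √((c + b) + (3 + 3)) = √((b + c) + 6) = √(6 + b + c))
(317 + 78)*C(-7, -22) = (317 + 78)*√(6 - 7 - 22) = 395*√(-23) = 395*(I*√23) = 395*I*√23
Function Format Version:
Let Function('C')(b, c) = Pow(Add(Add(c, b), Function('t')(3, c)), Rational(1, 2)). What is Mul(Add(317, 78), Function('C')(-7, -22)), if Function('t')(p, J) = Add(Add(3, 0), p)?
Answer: Mul(395, I, Pow(23, Rational(1, 2))) ≈ Mul(1894.4, I)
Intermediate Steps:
Function('t')(p, J) = Add(3, p)
Function('C')(b, c) = Pow(Add(6, b, c), Rational(1, 2)) (Function('C')(b, c) = Pow(Add(Add(c, b), Add(3, 3)), Rational(1, 2)) = Pow(Add(Add(b, c), 6), Rational(1, 2)) = Pow(Add(6, b, c), Rational(1, 2)))
Mul(Add(317, 78), Function('C')(-7, -22)) = Mul(Add(317, 78), Pow(Add(6, -7, -22), Rational(1, 2))) = Mul(395, Pow(-23, Rational(1, 2))) = Mul(395, Mul(I, Pow(23, Rational(1, 2)))) = Mul(395, I, Pow(23, Rational(1, 2)))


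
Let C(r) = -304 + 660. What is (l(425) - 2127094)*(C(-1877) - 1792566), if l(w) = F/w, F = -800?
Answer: 64807442692300/17 ≈ 3.8122e+12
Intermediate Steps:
l(w) = -800/w
C(r) = 356
(l(425) - 2127094)*(C(-1877) - 1792566) = (-800/425 - 2127094)*(356 - 1792566) = (-800*1/425 - 2127094)*(-1792210) = (-32/17 - 2127094)*(-1792210) = -36160630/17*(-1792210) = 64807442692300/17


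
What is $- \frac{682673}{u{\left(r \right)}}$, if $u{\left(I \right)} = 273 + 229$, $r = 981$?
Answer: $- \frac{682673}{502} \approx -1359.9$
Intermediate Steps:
$u{\left(I \right)} = 502$
$- \frac{682673}{u{\left(r \right)}} = - \frac{682673}{502}$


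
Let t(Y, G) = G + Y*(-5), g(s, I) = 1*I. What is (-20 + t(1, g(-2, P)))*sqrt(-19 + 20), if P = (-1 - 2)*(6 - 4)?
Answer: -31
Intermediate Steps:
P = -6 (P = -3*2 = -6)
g(s, I) = I
t(Y, G) = G - 5*Y
(-20 + t(1, g(-2, P)))*sqrt(-19 + 20) = (-20 + (-6 - 5*1))*sqrt(-19 + 20) = (-20 + (-6 - 5))*sqrt(1) = (-20 - 11)*1 = -31*1 = -31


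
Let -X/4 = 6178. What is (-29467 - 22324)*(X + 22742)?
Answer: 102028270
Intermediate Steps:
X = -24712 (X = -4*6178 = -24712)
(-29467 - 22324)*(X + 22742) = (-29467 - 22324)*(-24712 + 22742) = -51791*(-1970) = 102028270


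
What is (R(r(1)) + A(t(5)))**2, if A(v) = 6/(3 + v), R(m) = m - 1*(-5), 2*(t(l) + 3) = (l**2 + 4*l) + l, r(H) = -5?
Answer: 36/625 ≈ 0.057600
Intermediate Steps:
t(l) = -3 + l**2/2 + 5*l/2 (t(l) = -3 + ((l**2 + 4*l) + l)/2 = -3 + (l**2 + 5*l)/2 = -3 + (l**2/2 + 5*l/2) = -3 + l**2/2 + 5*l/2)
R(m) = 5 + m (R(m) = m + 5 = 5 + m)
(R(r(1)) + A(t(5)))**2 = ((5 - 5) + 6/(3 + (-3 + (1/2)*5**2 + (5/2)*5)))**2 = (0 + 6/(3 + (-3 + (1/2)*25 + 25/2)))**2 = (0 + 6/(3 + (-3 + 25/2 + 25/2)))**2 = (0 + 6/(3 + 22))**2 = (0 + 6/25)**2 = (6/25)**2 = 36/625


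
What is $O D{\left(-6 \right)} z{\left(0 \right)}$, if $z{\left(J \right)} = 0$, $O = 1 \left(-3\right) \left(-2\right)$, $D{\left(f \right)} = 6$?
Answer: $0$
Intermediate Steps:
$O = 6$ ($O = \left(-3\right) \left(-2\right) = 6$)
$O D{\left(-6 \right)} z{\left(0 \right)} = 6 \cdot 6 \cdot 0 = 36 \cdot 0 = 0$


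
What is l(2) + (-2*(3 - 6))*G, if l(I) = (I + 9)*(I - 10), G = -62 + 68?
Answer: -52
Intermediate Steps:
G = 6
l(I) = (-10 + I)*(9 + I) (l(I) = (9 + I)*(-10 + I) = (-10 + I)*(9 + I))
l(2) + (-2*(3 - 6))*G = (-90 + 2² - 1*2) - 2*(3 - 6)*6 = (-90 + 4 - 2) - 2*(-3)*6 = -88 + 6*6 = -88 + 36 = -52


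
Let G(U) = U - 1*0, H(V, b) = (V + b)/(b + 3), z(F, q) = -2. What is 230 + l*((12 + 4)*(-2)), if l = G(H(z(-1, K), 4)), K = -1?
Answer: 1546/7 ≈ 220.86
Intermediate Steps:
H(V, b) = (V + b)/(3 + b)
G(U) = U (G(U) = U + 0 = U)
l = 2/7 (l = (-2 + 4)/(3 + 4) = 2/7 ≈ 0.28571)
230 + l*((12 + 4)*(-2)) = 230 + 2*((12 + 4)*(-2))/7 = 230 + 2*(16*(-2))/7 = 230 + (2/7)*(-32) = 230 - 64/7 = 1546/7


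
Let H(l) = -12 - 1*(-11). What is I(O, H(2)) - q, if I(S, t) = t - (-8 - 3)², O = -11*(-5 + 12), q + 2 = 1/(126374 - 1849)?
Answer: -14943001/124525 ≈ -120.00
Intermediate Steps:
H(l) = -1 (H(l) = -12 + 11 = -1)
q = -249049/124525 (q = -2 + 1/(126374 - 1849) = -2 + 1/124525 = -249049/124525 ≈ -2.0000)
O = -77 (O = -11*7 = -77)
I(S, t) = -121 + t (I(S, t) = t - 1*(-11)² = t - 1*121 = t - 121 = -121 + t)
I(O, H(2)) - q = (-121 - 1) - 1*(-249049/124525) = -122 + 249049/124525 = -14943001/124525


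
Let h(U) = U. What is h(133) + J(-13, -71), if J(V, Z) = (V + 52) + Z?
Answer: 101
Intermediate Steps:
J(V, Z) = 52 + V + Z (J(V, Z) = (52 + V) + Z = 52 + V + Z)
h(133) + J(-13, -71) = 133 + (52 - 13 - 71) = 133 - 32 = 101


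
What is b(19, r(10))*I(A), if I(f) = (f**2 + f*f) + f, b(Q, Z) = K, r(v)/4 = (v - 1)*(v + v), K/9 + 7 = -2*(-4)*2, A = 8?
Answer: 11016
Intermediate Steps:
K = 81 (K = -63 + 9*(-2*(-4)*2) = -63 + 9*(8*2) = -63 + 9*16 = -63 + 144 = 81)
r(v) = 8*v*(-1 + v) (r(v) = 4*((v - 1)*(v + v)) = 4*((-1 + v)*(2*v)) = 4*(2*v*(-1 + v)) = 8*v*(-1 + v))
b(Q, Z) = 81
I(f) = f + 2*f**2 (I(f) = (f**2 + f**2) + f = 2*f**2 + f = f + 2*f**2)
b(19, r(10))*I(A) = 81*(8*(1 + 2*8)) = 81*(8*(1 + 16)) = 81*(8*17) = 81*136 = 11016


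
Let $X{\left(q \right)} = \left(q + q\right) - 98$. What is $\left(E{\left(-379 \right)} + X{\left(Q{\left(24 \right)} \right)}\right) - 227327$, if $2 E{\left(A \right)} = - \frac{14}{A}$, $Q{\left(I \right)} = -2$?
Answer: $- \frac{86195584}{379} \approx -2.2743 \cdot 10^{5}$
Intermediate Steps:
$E{\left(A \right)} = - \frac{7}{A}$ ($E{\left(A \right)} = \frac{\left(-14\right) \frac{1}{A}}{2} = - \frac{7}{A}$)
$X{\left(q \right)} = -98 + 2 q$ ($X{\left(q \right)} = 2 q - 98 = -98 + 2 q$)
$\left(E{\left(-379 \right)} + X{\left(Q{\left(24 \right)} \right)}\right) - 227327 = \left(- \frac{7}{-379} + \left(-98 + 2 \left(-2\right)\right)\right) - 227327 = \left(\left(-7\right) \left(- \frac{1}{379}\right) - 102\right) - 227327 = \left(\frac{7}{379} - 102\right) - 227327 = - \frac{38651}{379} - 227327 = - \frac{86195584}{379}$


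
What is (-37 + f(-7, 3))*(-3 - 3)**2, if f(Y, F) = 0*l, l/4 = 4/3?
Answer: -1332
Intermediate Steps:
l = 16/3 (l = 4*(4/3) = 16/3 ≈ 5.3333)
f(Y, F) = 0 (f(Y, F) = 0*(16/3) = 0)
(-37 + f(-7, 3))*(-3 - 3)**2 = (-37 + 0)*(-3 - 3)**2 = -37*(-6)**2 = -37*36 = -1332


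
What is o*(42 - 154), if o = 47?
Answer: -5264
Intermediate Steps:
o*(42 - 154) = 47*(42 - 154) = 47*(-112) = -5264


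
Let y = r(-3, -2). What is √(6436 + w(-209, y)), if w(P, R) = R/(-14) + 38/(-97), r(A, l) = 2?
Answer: √2967013399/679 ≈ 80.221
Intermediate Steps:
y = 2
w(P, R) = -38/97 - R/14 (w(P, R) = R*(-1/14) + 38*(-1/97) = -R/14 - 38/97 = -38/97 - R/14)
√(6436 + w(-209, y)) = √(6436 + (-38/97 - 1/14*2)) = √(6436 + (-38/97 - ⅐)) = √(6436 - 363/679) = √(4369681/679) = √2967013399/679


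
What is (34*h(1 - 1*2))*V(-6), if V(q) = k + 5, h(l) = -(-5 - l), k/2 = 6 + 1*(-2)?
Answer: 1768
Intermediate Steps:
k = 8 (k = 2*(6 + 1*(-2)) = 2*(6 - 2) = 2*4 = 8)
h(l) = 5 + l
V(q) = 13 (V(q) = 8 + 5 = 13)
(34*h(1 - 1*2))*V(-6) = (34*(5 + (1 - 1*2)))*13 = (34*(5 + (1 - 2)))*13 = (34*(5 - 1))*13 = (34*4)*13 = 136*13 = 1768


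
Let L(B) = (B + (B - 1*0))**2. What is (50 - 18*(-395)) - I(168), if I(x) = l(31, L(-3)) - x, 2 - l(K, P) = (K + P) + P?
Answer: 7429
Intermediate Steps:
L(B) = 4*B**2 (L(B) = (B + (B + 0))**2 = (B + B)**2 = (2*B)**2 = 4*B**2)
l(K, P) = 2 - K - 2*P (l(K, P) = 2 - ((K + P) + P) = 2 - (K + 2*P) = 2 + (-K - 2*P) = 2 - K - 2*P)
I(x) = -101 - x (I(x) = (2 - 1*31 - 8*(-3)**2) - x = (2 - 31 - 8*9) - x = (2 - 31 - 2*36) - x = (2 - 31 - 72) - x = -101 - x)
(50 - 18*(-395)) - I(168) = (50 - 18*(-395)) - (-101 - 1*168) = (50 + 7110) - (-101 - 168) = 7160 - 1*(-269) = 7160 + 269 = 7429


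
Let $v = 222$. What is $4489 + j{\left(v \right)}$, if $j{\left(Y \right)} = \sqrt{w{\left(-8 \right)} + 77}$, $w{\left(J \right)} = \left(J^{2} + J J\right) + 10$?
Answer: $4489 + \sqrt{215} \approx 4503.7$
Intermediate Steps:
$w{\left(J \right)} = 10 + 2 J^{2}$ ($w{\left(J \right)} = \left(J^{2} + J^{2}\right) + 10 = 2 J^{2} + 10 = 10 + 2 J^{2}$)
$j{\left(Y \right)} = \sqrt{215}$ ($j{\left(Y \right)} = \sqrt{\left(10 + 2 \left(-8\right)^{2}\right) + 77} = \sqrt{\left(10 + 2 \cdot 64\right) + 77} = \sqrt{\left(10 + 128\right) + 77} = \sqrt{138 + 77} = \sqrt{215}$)
$4489 + j{\left(v \right)} = 4489 + \sqrt{215}$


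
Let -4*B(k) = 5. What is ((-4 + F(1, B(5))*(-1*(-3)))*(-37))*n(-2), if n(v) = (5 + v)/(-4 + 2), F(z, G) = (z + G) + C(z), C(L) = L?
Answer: -777/8 ≈ -97.125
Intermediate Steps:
B(k) = -5/4 (B(k) = -1/4*5 = -5/4)
F(z, G) = G + 2*z (F(z, G) = (z + G) + z = (G + z) + z = G + 2*z)
n(v) = -5/2 - v/2 (n(v) = (5 + v)/(-2) = (5 + v)*(-1/2) = -5/2 - v/2)
((-4 + F(1, B(5))*(-1*(-3)))*(-37))*n(-2) = ((-4 + (-5/4 + 2*1)*(-1*(-3)))*(-37))*(-5/2 - 1/2*(-2)) = ((-4 + (-5/4 + 2)*3)*(-37))*(-5/2 + 1) = ((-4 + (3/4)*3)*(-37))*(-3/2) = ((-4 + 9/4)*(-37))*(-3/2) = -7/4*(-37)*(-3/2) = (259/4)*(-3/2) = -777/8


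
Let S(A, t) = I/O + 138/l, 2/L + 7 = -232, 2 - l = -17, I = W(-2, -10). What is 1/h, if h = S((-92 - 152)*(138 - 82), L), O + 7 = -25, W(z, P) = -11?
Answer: 608/4625 ≈ 0.13146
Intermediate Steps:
O = -32 (O = -7 - 25 = -32)
I = -11
l = 19 (l = 2 - 1*(-17) = 2 + 17 = 19)
L = -2/239 (L = 2/(-7 - 232) = 2/(-239) = 2*(-1/239) = -2/239 ≈ -0.0083682)
S(A, t) = 4625/608 (S(A, t) = -11/(-32) + 138/19 = -11*(-1/32) + 138*(1/19) = 11/32 + 138/19 = 4625/608)
h = 4625/608 ≈ 7.6069
1/h = 1/(4625/608) = 608/4625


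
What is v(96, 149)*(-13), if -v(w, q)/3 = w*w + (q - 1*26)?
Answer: 364221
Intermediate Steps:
v(w, q) = 78 - 3*q - 3*w**2 (v(w, q) = -3*(w*w + (q - 1*26)) = -3*(w**2 + (q - 26)) = -3*(w**2 + (-26 + q)) = -3*(-26 + q + w**2) = 78 - 3*q - 3*w**2)
v(96, 149)*(-13) = (78 - 3*149 - 3*96**2)*(-13) = (78 - 447 - 3*9216)*(-13) = (78 - 447 - 27648)*(-13) = -28017*(-13) = 364221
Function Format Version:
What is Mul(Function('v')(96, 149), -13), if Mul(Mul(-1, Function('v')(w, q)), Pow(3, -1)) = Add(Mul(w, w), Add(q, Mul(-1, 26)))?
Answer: 364221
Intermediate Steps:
Function('v')(w, q) = Add(78, Mul(-3, q), Mul(-3, Pow(w, 2))) (Function('v')(w, q) = Mul(-3, Add(Mul(w, w), Add(q, Mul(-1, 26)))) = Mul(-3, Add(Pow(w, 2), Add(q, -26))) = Mul(-3, Add(Pow(w, 2), Add(-26, q))) = Mul(-3, Add(-26, q, Pow(w, 2))) = Add(78, Mul(-3, q), Mul(-3, Pow(w, 2))))
Mul(Function('v')(96, 149), -13) = Mul(Add(78, Mul(-3, 149), Mul(-3, Pow(96, 2))), -13) = Mul(Add(78, -447, Mul(-3, 9216)), -13) = Mul(Add(78, -447, -27648), -13) = Mul(-28017, -13) = 364221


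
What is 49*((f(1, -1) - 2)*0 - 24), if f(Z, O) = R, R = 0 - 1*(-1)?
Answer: -1176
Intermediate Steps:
R = 1 (R = 0 + 1 = 1)
f(Z, O) = 1
49*((f(1, -1) - 2)*0 - 24) = 49*((1 - 2)*0 - 24) = 49*(-1*0 - 24) = 49*(0 - 24) = 49*(-24) = -1176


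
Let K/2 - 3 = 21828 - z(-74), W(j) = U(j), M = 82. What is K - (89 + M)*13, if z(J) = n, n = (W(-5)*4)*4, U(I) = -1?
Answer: 41471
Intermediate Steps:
W(j) = -1
n = -16 (n = -1*4*4 = -4*4 = -16)
z(J) = -16
K = 43694 (K = 6 + 2*(21828 - 1*(-16)) = 6 + 2*(21828 + 16) = 6 + 2*21844 = 6 + 43688 = 43694)
K - (89 + M)*13 = 43694 - (89 + 82)*13 = 43694 - 171*13 = 43694 - 1*2223 = 43694 - 2223 = 41471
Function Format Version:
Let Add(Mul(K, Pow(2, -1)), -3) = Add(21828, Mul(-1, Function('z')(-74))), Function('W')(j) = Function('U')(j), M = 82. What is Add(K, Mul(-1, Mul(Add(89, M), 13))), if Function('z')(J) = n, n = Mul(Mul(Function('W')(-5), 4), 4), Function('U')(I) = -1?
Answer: 41471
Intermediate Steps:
Function('W')(j) = -1
n = -16 (n = Mul(Mul(-1, 4), 4) = Mul(-4, 4) = -16)
Function('z')(J) = -16
K = 43694 (K = Add(6, Mul(2, Add(21828, Mul(-1, -16)))) = Add(6, Mul(2, Add(21828, 16))) = Add(6, Mul(2, 21844)) = Add(6, 43688) = 43694)
Add(K, Mul(-1, Mul(Add(89, M), 13))) = Add(43694, Mul(-1, Mul(Add(89, 82), 13))) = Add(43694, Mul(-1, Mul(171, 13))) = Add(43694, Mul(-1, 2223)) = Add(43694, -2223) = 41471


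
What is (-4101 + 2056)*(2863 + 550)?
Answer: -6979585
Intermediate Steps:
(-4101 + 2056)*(2863 + 550) = -2045*3413 = -6979585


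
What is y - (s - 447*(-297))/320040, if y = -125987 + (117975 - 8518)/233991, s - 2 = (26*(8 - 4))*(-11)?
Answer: -1048302075219983/8320719960 ≈ -1.2599e+5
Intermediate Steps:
s = -1142 (s = 2 + (26*(8 - 4))*(-11) = 2 + (26*4)*(-11) = 2 + 104*(-11) = 2 - 1144 = -1142)
y = -29479714660/233991 (y = -125987 + 109457*(1/233991) = -125987 + 109457/233991 = -29479714660/233991 ≈ -1.2599e+5)
y - (s - 447*(-297))/320040 = -29479714660/233991 - (-1142 - 447*(-297))/320040 = -29479714660/233991 - (-1142 + 132759)/320040 = -29479714660/233991 - 131617/320040 = -1048302075219983/8320719960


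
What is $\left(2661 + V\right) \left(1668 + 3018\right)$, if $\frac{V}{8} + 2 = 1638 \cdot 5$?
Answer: $319421190$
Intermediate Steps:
$V = 65504$ ($V = -16 + 8 \cdot 1638 \cdot 5 = -16 + 8 \cdot 8190 = -16 + 65520 = 65504$)
$\left(2661 + V\right) \left(1668 + 3018\right) = \left(2661 + 65504\right) \left(1668 + 3018\right) = 68165 \cdot 4686 = 319421190$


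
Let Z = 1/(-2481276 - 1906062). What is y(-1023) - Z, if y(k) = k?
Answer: -4488246773/4387338 ≈ -1023.0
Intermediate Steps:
Z = -1/4387338 (Z = 1/(-4387338) = -1/4387338 ≈ -2.2793e-7)
y(-1023) - Z = -1023 - 1*(-1/4387338) = -1023 + 1/4387338 = -4488246773/4387338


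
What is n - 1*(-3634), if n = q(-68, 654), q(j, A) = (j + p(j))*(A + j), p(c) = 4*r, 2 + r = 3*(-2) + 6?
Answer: -40902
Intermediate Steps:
r = -2 (r = -2 + (3*(-2) + 6) = -2 + (-6 + 6) = -2 + 0 = -2)
p(c) = -8 (p(c) = 4*(-2) = -8)
q(j, A) = (-8 + j)*(A + j) (q(j, A) = (j - 8)*(A + j) = (-8 + j)*(A + j))
n = -44536 (n = (-68)**2 - 8*654 - 8*(-68) + 654*(-68) = 4624 - 5232 + 544 - 44472 = -44536)
n - 1*(-3634) = -44536 - 1*(-3634) = -44536 + 3634 = -40902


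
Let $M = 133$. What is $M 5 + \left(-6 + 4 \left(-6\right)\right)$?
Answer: $635$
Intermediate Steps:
$M 5 + \left(-6 + 4 \left(-6\right)\right) = 133 \cdot 5 + \left(-6 + 4 \left(-6\right)\right) = 665 - 30 = 635$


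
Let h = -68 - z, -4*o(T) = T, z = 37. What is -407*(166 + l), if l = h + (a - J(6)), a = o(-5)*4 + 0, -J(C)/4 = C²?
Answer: -85470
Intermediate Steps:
o(T) = -T/4
h = -105 (h = -68 - 1*37 = -68 - 37 = -105)
J(C) = -4*C²
a = 5 (a = -¼*(-5)*4 + 0 = (5/4)*4 + 0 = 5 + 0 = 5)
l = 44 (l = -105 + (5 - (-4)*6²) = -105 + (5 - (-4)*36) = -105 + (5 - 1*(-144)) = -105 + (5 + 144) = -105 + 149 = 44)
-407*(166 + l) = -407*(166 + 44) = -407*210 = -85470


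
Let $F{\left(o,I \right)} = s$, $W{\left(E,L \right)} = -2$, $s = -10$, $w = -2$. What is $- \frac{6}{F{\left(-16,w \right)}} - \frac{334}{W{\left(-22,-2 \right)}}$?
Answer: $\frac{838}{5} \approx 167.6$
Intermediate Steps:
$F{\left(o,I \right)} = -10$
$- \frac{6}{F{\left(-16,w \right)}} - \frac{334}{W{\left(-22,-2 \right)}} = - \frac{6}{-10} - \frac{334}{-2} = \left(-6\right) \left(- \frac{1}{10}\right) - -167 = \frac{3}{5} + 167 = \frac{838}{5}$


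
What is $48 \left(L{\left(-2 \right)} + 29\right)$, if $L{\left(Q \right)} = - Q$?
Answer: $1488$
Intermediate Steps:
$48 \left(L{\left(-2 \right)} + 29\right) = 48 \left(\left(-1\right) \left(-2\right) + 29\right) = 48 \left(2 + 29\right) = 48 \cdot 31 = 1488$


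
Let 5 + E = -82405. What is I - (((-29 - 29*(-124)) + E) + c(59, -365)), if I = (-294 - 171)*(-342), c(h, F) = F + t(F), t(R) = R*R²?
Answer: 48865363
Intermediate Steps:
E = -82410 (E = -5 - 82405 = -82410)
t(R) = R³
c(h, F) = F + F³
I = 159030 (I = -465*(-342) = 159030)
I - (((-29 - 29*(-124)) + E) + c(59, -365)) = 159030 - (((-29 - 29*(-124)) - 82410) + (-365 + (-365)³)) = 159030 - (((-29 + 3596) - 82410) + (-365 - 48627125)) = 159030 - ((3567 - 82410) - 48627490) = 159030 - (-78843 - 48627490) = 159030 - 1*(-48706333) = 159030 + 48706333 = 48865363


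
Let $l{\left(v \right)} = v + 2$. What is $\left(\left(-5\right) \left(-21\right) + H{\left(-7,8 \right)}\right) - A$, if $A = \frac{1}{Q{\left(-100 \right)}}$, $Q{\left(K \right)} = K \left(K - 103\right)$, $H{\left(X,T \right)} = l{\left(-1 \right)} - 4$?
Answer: $\frac{2070599}{20300} \approx 102.0$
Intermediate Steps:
$l{\left(v \right)} = 2 + v$
$H{\left(X,T \right)} = -3$ ($H{\left(X,T \right)} = \left(2 - 1\right) - 4 = 1 - 4 = -3$)
$Q{\left(K \right)} = K \left(-103 + K\right)$
$A = \frac{1}{20300}$ ($A = \frac{1}{\left(-100\right) \left(-103 - 100\right)} = \frac{1}{\left(-100\right) \left(-203\right)} = \frac{1}{20300} \approx 4.9261 \cdot 10^{-5}$)
$\left(\left(-5\right) \left(-21\right) + H{\left(-7,8 \right)}\right) - A = \left(\left(-5\right) \left(-21\right) - 3\right) - \frac{1}{20300} = \left(105 - 3\right) - \frac{1}{20300} = 102 - \frac{1}{20300} = \frac{2070599}{20300}$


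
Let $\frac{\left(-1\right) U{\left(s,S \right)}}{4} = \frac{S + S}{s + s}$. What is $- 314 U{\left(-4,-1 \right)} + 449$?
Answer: $763$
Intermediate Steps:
$U{\left(s,S \right)} = - \frac{4 S}{s}$ ($U{\left(s,S \right)} = - 4 \frac{S + S}{s + s} = - 4 \frac{2 S}{2 s} = - 4 \cdot 2 S \frac{1}{2 s} = - 4 \frac{S}{s} = - \frac{4 S}{s}$)
$- 314 U{\left(-4,-1 \right)} + 449 = - 314 \left(\left(-4\right) \left(-1\right) \frac{1}{-4}\right) + 449 = - 314 \left(\left(-4\right) \left(-1\right) \left(- \frac{1}{4}\right)\right) + 449 = \left(-314\right) \left(-1\right) + 449 = 314 + 449 = 763$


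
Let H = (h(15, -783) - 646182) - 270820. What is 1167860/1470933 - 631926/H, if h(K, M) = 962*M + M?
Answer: 2881051070618/2457974641923 ≈ 1.1721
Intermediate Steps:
h(K, M) = 963*M
H = -1671031 (H = (963*(-783) - 646182) - 270820 = (-754029 - 646182) - 270820 = -1400211 - 270820 = -1671031)
1167860/1470933 - 631926/H = 1167860/1470933 - 631926/(-1671031) = 1167860*(1/1470933) - 631926*(-1/1671031) = 1167860/1470933 + 631926/1671031 = 2881051070618/2457974641923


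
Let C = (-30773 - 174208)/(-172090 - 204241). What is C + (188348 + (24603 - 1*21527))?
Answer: 72038990325/376331 ≈ 1.9142e+5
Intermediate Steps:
C = 204981/376331 (C = -204981/(-376331) = -204981*(-1/376331) = 204981/376331 ≈ 0.54468)
C + (188348 + (24603 - 1*21527)) = 204981/376331 + (188348 + (24603 - 1*21527)) = 204981/376331 + (188348 + (24603 - 21527)) = 204981/376331 + (188348 + 3076) = 204981/376331 + 191424 = 72038990325/376331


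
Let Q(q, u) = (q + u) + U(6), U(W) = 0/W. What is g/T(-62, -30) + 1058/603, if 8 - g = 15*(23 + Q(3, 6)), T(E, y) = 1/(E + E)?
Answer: 35293442/603 ≈ 58530.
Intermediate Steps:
U(W) = 0
T(E, y) = 1/(2*E)
Q(q, u) = q + u (Q(q, u) = (q + u) + 0 = q + u)
g = -472 (g = 8 - 15*(23 + (3 + 6)) = 8 - 15*(23 + 9) = 8 - 15*32 = 8 - 1*480 = 8 - 480 = -472)
g/T(-62, -30) + 1058/603 = -472/((½)/(-62)) + 1058/603 = -472/((½)*(-1/62)) + 1058*(1/603) = -472/(-1/124) + 1058/603 = -472*(-124) + 1058/603 = 58528 + 1058/603 = 35293442/603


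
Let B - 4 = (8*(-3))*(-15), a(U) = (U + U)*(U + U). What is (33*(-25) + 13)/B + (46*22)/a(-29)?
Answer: -21100/10933 ≈ -1.9299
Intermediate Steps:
a(U) = 4*U² (a(U) = (2*U)*(2*U) = 4*U²)
B = 364 (B = 4 + (8*(-3))*(-15) = 4 - 24*(-15) = 4 + 360 = 364)
(33*(-25) + 13)/B + (46*22)/a(-29) = (33*(-25) + 13)/364 + (46*22)/((4*(-29)²)) = (-825 + 13)*(1/364) + 1012/((4*841)) = -812*1/364 + 1012/3364 = -29/13 + 1012*(1/3364) = -29/13 + 253/841 = -21100/10933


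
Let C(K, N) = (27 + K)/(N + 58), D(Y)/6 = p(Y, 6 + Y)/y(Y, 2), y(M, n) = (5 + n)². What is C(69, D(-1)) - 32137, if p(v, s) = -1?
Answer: -22783957/709 ≈ -32135.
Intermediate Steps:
D(Y) = -6/49 (D(Y) = 6*(-1/((5 + 2)²)) = 6*(-1/(7²)) = 6*(-1/49) = -6/49)
C(K, N) = (27 + K)/(58 + N)
C(69, D(-1)) - 32137 = (27 + 69)/(58 - 6/49) - 32137 = 96/(2836/49) - 32137 = (49/2836)*96 - 32137 = 1176/709 - 32137 = -22783957/709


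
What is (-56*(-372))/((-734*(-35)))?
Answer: 1488/1835 ≈ 0.81090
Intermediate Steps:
(-56*(-372))/((-734*(-35))) = 20832/25690 = 20832*(1/25690) = 1488/1835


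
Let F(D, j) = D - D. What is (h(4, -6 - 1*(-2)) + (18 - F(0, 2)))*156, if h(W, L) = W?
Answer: 3432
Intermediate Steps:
F(D, j) = 0
(h(4, -6 - 1*(-2)) + (18 - F(0, 2)))*156 = (4 + (18 - 1*0))*156 = (4 + (18 + 0))*156 = (4 + 18)*156 = 22*156 = 3432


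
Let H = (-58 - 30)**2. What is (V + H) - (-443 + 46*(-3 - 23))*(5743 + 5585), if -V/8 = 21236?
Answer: 18404448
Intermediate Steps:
H = 7744 (H = (-88)**2 = 7744)
V = -169888 (V = -8*21236 = -169888)
(V + H) - (-443 + 46*(-3 - 23))*(5743 + 5585) = (-169888 + 7744) - (-443 + 46*(-3 - 23))*(5743 + 5585) = -162144 - (-443 + 46*(-26))*11328 = -162144 - (-443 - 1196)*11328 = -162144 - (-1639)*11328 = -162144 - 1*(-18566592) = -162144 + 18566592 = 18404448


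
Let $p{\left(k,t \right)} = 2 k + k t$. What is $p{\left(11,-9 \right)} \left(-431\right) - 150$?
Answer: $33037$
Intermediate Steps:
$p{\left(11,-9 \right)} \left(-431\right) - 150 = 11 \left(2 - 9\right) \left(-431\right) - 150 = 11 \left(-7\right) \left(-431\right) - 150 = \left(-77\right) \left(-431\right) - 150 = 33187 - 150 = 33037$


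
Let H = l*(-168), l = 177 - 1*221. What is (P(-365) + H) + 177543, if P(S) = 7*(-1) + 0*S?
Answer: 184928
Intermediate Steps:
l = -44 (l = 177 - 221 = -44)
P(S) = -7 (P(S) = -7 + 0 = -7)
H = 7392 (H = -44*(-168) = 7392)
(P(-365) + H) + 177543 = (-7 + 7392) + 177543 = 7385 + 177543 = 184928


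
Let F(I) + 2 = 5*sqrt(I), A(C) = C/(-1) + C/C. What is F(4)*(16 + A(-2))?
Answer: 152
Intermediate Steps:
A(C) = 1 - C (A(C) = C*(-1) + 1 = -C + 1 = 1 - C)
F(I) = -2 + 5*sqrt(I)
F(4)*(16 + A(-2)) = (-2 + 5*sqrt(4))*(16 + (1 - 1*(-2))) = (-2 + 5*2)*(16 + (1 + 2)) = (-2 + 10)*(16 + 3) = 8*19 = 152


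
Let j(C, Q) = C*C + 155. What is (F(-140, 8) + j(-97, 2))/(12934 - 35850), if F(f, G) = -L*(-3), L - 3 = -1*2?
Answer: -9567/22916 ≈ -0.41748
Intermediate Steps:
L = 1 (L = 3 - 1*2 = 3 - 2 = 1)
F(f, G) = 3 (F(f, G) = -1*1*(-3) = -1*(-3) = 3)
j(C, Q) = 155 + C² (j(C, Q) = C² + 155 = 155 + C²)
(F(-140, 8) + j(-97, 2))/(12934 - 35850) = (3 + (155 + (-97)²))/(12934 - 35850) = (3 + (155 + 9409))/(-22916) = (3 + 9564)*(-1/22916) = 9567*(-1/22916) = -9567/22916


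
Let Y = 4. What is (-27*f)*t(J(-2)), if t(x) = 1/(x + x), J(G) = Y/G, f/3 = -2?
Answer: -81/2 ≈ -40.500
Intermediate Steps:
f = -6 (f = 3*(-2) = -6)
J(G) = 4/G
t(x) = 1/(2*x)
(-27*f)*t(J(-2)) = (-27*(-6))*(1/(2*((4/(-2))))) = 162*(1/(2*((4*(-1/2))))) = 162*((1/2)/(-2)) = 162*((1/2)*(-1/2)) = 162*(-1/4) = -81/2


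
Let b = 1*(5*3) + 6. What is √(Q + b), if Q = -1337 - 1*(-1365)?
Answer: 7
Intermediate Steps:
Q = 28 (Q = -1337 + 1365 = 28)
b = 21 (b = 1*15 + 6 = 15 + 6 = 21)
√(Q + b) = √(28 + 21) = √49 = 7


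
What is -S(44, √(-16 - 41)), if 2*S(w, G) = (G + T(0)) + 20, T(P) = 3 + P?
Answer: -23/2 - I*√57/2 ≈ -11.5 - 3.7749*I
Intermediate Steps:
S(w, G) = 23/2 + G/2 (S(w, G) = ((G + (3 + 0)) + 20)/2 = ((G + 3) + 20)/2 = ((3 + G) + 20)/2 = (23 + G)/2 = 23/2 + G/2)
-S(44, √(-16 - 41)) = -(23/2 + √(-16 - 41)/2) = -(23/2 + √(-57)/2) = -(23/2 + (I*√57)/2) = -(23/2 + I*√57/2) = -23/2 - I*√57/2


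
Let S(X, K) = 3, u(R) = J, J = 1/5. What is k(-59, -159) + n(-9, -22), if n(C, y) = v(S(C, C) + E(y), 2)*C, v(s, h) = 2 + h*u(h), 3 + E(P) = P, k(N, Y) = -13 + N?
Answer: -468/5 ≈ -93.600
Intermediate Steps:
J = 1/5 ≈ 0.20000
u(R) = 1/5
E(P) = -3 + P
v(s, h) = 2 + h/5 (v(s, h) = 2 + h*(1/5) = 2 + h/5)
n(C, y) = 12*C/5 (n(C, y) = (2 + (1/5)*2)*C = (2 + 2/5)*C = 12*C/5)
k(-59, -159) + n(-9, -22) = (-13 - 59) + (12/5)*(-9) = -72 - 108/5 = -468/5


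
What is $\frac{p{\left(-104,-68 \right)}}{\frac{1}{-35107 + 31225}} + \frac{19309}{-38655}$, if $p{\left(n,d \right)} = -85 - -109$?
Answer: $- \frac{3601428349}{38655} \approx -93169.0$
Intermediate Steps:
$p{\left(n,d \right)} = 24$ ($p{\left(n,d \right)} = -85 + 109 = 24$)
$\frac{p{\left(-104,-68 \right)}}{\frac{1}{-35107 + 31225}} + \frac{19309}{-38655} = \frac{24}{\frac{1}{-35107 + 31225}} + \frac{19309}{-38655} = \frac{24}{\frac{1}{-3882}} + 19309 \left(- \frac{1}{38655}\right) = \frac{24}{- \frac{1}{3882}} - \frac{19309}{38655} = 24 \left(-3882\right) - \frac{19309}{38655} = -93168 - \frac{19309}{38655} = - \frac{3601428349}{38655}$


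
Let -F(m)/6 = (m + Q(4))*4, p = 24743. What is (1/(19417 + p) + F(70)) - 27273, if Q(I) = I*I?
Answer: -1295521919/44160 ≈ -29337.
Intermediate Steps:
Q(I) = I²
F(m) = -384 - 24*m (F(m) = -6*(m + 4²)*4 = -6*(m + 16)*4 = -6*(16 + m)*4 = -6*(64 + 4*m) = -384 - 24*m)
(1/(19417 + p) + F(70)) - 27273 = (1/(19417 + 24743) + (-384 - 24*70)) - 27273 = (1/44160 + (-384 - 1680)) - 27273 = (1/44160 - 2064) - 27273 = -91146239/44160 - 27273 = -1295521919/44160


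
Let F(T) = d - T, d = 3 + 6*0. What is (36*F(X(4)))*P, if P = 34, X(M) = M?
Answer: -1224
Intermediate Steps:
d = 3 (d = 3 + 0 = 3)
F(T) = 3 - T
(36*F(X(4)))*P = (36*(3 - 1*4))*34 = (36*(3 - 4))*34 = (36*(-1))*34 = -36*34 = -1224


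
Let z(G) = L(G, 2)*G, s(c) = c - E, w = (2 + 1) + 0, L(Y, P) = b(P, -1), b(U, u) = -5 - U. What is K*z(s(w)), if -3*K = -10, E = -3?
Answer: -140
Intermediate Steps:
L(Y, P) = -5 - P
w = 3 (w = 3 + 0 = 3)
K = 10/3 (K = -⅓*(-10) = 10/3 ≈ 3.3333)
s(c) = 3 + c (s(c) = c - 1*(-3) = c + 3 = 3 + c)
z(G) = -7*G (z(G) = (-5 - 1*2)*G = (-5 - 2)*G = -7*G)
K*z(s(w)) = 10*(-7*(3 + 3))/3 = 10*(-7*6)/3 = (10/3)*(-42) = -140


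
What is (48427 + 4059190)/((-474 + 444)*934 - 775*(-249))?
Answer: 4107617/164955 ≈ 24.901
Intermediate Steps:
(48427 + 4059190)/((-474 + 444)*934 - 775*(-249)) = 4107617/(-30*934 + 192975) = 4107617/(-28020 + 192975) = 4107617/164955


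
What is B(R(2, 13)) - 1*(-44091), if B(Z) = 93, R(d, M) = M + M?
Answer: 44184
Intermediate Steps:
R(d, M) = 2*M
B(R(2, 13)) - 1*(-44091) = 93 - 1*(-44091) = 93 + 44091 = 44184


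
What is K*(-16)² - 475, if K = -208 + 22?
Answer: -48091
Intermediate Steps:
K = -186
K*(-16)² - 475 = -186*(-16)² - 475 = -186*256 - 475 = -47616 - 475 = -48091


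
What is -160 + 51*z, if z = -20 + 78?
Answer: 2798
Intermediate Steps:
z = 58
-160 + 51*z = -160 + 51*58 = -160 + 2958 = 2798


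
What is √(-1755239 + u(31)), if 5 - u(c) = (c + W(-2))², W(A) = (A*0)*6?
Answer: I*√1756195 ≈ 1325.2*I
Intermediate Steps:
W(A) = 0 (W(A) = 0*6 = 0)
u(c) = 5 - c² (u(c) = 5 - (c + 0)² = 5 - c²)
√(-1755239 + u(31)) = √(-1755239 + (5 - 1*31²)) = √(-1755239 + (5 - 1*961)) = √(-1755239 + (5 - 961)) = √(-1755239 - 956) = √(-1756195) = I*√1756195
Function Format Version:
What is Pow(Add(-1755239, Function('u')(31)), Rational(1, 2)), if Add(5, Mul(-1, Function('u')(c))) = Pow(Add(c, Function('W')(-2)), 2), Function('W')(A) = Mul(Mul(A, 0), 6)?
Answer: Mul(I, Pow(1756195, Rational(1, 2))) ≈ Mul(1325.2, I)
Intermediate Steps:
Function('W')(A) = 0 (Function('W')(A) = Mul(0, 6) = 0)
Function('u')(c) = Add(5, Mul(-1, Pow(c, 2))) (Function('u')(c) = Add(5, Mul(-1, Pow(Add(c, 0), 2))) = Add(5, Mul(-1, Pow(c, 2))))
Pow(Add(-1755239, Function('u')(31)), Rational(1, 2)) = Pow(Add(-1755239, Add(5, Mul(-1, Pow(31, 2)))), Rational(1, 2)) = Pow(Add(-1755239, Add(5, Mul(-1, 961))), Rational(1, 2)) = Pow(Add(-1755239, Add(5, -961)), Rational(1, 2)) = Pow(Add(-1755239, -956), Rational(1, 2)) = Pow(-1756195, Rational(1, 2)) = Mul(I, Pow(1756195, Rational(1, 2)))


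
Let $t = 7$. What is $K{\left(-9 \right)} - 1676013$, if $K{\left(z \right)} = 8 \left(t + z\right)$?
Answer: $-1676029$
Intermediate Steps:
$K{\left(z \right)} = 56 + 8 z$ ($K{\left(z \right)} = 8 \left(7 + z\right) = 56 + 8 z$)
$K{\left(-9 \right)} - 1676013 = \left(56 + 8 \left(-9\right)\right) - 1676013 = \left(56 - 72\right) - 1676013 = -16 - 1676013 = -1676029$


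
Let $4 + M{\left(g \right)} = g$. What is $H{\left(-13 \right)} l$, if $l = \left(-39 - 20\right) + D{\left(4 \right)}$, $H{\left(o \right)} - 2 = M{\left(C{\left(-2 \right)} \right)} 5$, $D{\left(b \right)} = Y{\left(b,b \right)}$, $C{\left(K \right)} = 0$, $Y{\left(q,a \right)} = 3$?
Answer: $1008$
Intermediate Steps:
$M{\left(g \right)} = -4 + g$
$D{\left(b \right)} = 3$
$H{\left(o \right)} = -18$ ($H{\left(o \right)} = 2 + \left(-4 + 0\right) 5 = 2 - 20 = -18$)
$l = -56$ ($l = \left(-39 - 20\right) + 3 = -59 + 3 = -56$)
$H{\left(-13 \right)} l = \left(-18\right) \left(-56\right) = 1008$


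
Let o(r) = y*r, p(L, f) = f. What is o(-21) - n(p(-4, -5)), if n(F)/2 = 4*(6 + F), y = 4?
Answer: -92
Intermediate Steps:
n(F) = 48 + 8*F (n(F) = 2*(4*(6 + F)) = 2*(24 + 4*F) = 48 + 8*F)
o(r) = 4*r
o(-21) - n(p(-4, -5)) = 4*(-21) - (48 + 8*(-5)) = -84 - (48 - 40) = -84 - 1*8 = -84 - 8 = -92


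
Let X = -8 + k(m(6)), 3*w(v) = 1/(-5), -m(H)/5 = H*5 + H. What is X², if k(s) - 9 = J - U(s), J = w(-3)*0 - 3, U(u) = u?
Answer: 31684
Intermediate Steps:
m(H) = -30*H (m(H) = -5*(H*5 + H) = -5*(5*H + H) = -30*H)
w(v) = -1/15 (w(v) = (⅓)/(-5) = (⅓)*(-⅕) = -1/15)
J = -3 (J = -1/15*0 - 3 = 0 - 3 = -3)
k(s) = 6 - s (k(s) = 9 + (-3 - s) = 6 - s)
X = 178 (X = -8 + (6 - (-30)*6) = -8 + (6 - 1*(-180)) = -8 + (6 + 180) = -8 + 186 = 178)
X² = 178² = 31684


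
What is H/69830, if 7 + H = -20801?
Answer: -10404/34915 ≈ -0.29798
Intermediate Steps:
H = -20808 (H = -7 - 20801 = -20808)
H/69830 = -20808/69830 = -20808*1/69830 = -10404/34915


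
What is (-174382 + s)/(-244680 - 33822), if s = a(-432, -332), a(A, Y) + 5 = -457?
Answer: 87422/139251 ≈ 0.62780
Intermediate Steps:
a(A, Y) = -462 (a(A, Y) = -5 - 457 = -462)
s = -462
(-174382 + s)/(-244680 - 33822) = (-174382 - 462)/(-244680 - 33822) = -174844/(-278502) = -174844*(-1/278502) = 87422/139251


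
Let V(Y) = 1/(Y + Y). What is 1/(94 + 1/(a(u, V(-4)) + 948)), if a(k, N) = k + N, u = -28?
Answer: 7359/691754 ≈ 0.010638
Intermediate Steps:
V(Y) = 1/(2*Y)
a(k, N) = N + k
1/(94 + 1/(a(u, V(-4)) + 948)) = 1/(94 + 1/(((½)/(-4) - 28) + 948)) = 1/(94 + 1/(((½)*(-¼) - 28) + 948)) = 1/(94 + 1/((-⅛ - 28) + 948)) = 1/(94 + 1/(-225/8 + 948)) = 1/(94 + 1/(7359/8)) = 1/(94 + 8/7359) = 1/(691754/7359) = 7359/691754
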